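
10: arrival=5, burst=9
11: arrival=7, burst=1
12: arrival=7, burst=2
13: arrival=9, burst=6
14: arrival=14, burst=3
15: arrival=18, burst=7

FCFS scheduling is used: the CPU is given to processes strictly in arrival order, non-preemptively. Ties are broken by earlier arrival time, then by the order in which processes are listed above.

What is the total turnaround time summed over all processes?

Schedule: | idle 0-5 | 10 5-14 | 11 14-15 | 12 15-17 | 13 17-23 | 14 23-26 | 15 26-33 |
Completion: 10=14  11=15  12=17  13=23  14=26  15=33
Turnaround (C−A): 10=9  11=8  12=10  13=14  14=12  15=15
Turnaround = completion − arrival: 10=9, 11=8, 12=10, 13=14, 14=12, 15=15
Total turnaround = 9 + 8 + 10 + 14 + 12 + 15 = 68

68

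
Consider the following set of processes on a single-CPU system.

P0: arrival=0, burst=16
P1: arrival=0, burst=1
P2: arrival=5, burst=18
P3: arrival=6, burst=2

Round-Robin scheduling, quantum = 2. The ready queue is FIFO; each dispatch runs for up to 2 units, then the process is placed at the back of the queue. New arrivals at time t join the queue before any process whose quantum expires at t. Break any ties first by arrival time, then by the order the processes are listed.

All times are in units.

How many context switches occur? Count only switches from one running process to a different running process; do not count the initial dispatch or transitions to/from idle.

16

Schedule: | P0 0-2 | P1 2-3 | P0 3-5 | P2 5-7 | P0 7-9 | P3 9-11 | P2 11-13 | P0 13-15 | P2 15-17 | P0 17-19 | P2 19-21 | P0 21-23 | P2 23-25 | P0 25-27 | P2 27-29 | P0 29-31 | P2 31-37 |
Completion: P0=31  P1=3  P2=37  P3=11
Turnaround (C−A): P0=31  P1=3  P2=32  P3=5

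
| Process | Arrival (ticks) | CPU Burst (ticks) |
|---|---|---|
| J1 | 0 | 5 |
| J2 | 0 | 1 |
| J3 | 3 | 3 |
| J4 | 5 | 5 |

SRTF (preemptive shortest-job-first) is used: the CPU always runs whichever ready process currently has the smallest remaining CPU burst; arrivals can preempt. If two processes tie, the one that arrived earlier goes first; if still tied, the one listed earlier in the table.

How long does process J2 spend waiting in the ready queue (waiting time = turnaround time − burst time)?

0

Gantt: | J2 0-1 | J1 1-6 | J3 6-9 | J4 9-14 |
Completion: J1=6  J2=1  J3=9  J4=14
Waiting(J2) = turnaround − burst = 1 − 1 = 0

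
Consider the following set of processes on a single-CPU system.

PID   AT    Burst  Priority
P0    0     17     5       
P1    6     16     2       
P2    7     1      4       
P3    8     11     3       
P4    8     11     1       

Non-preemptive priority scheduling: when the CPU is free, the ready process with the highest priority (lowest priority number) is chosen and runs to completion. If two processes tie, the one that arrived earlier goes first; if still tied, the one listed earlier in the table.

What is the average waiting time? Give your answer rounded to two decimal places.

23.00

Schedule: | P0 0-17 | P4 17-28 | P1 28-44 | P3 44-55 | P2 55-56 |
Completion: P0=17  P1=44  P2=56  P3=55  P4=28
Turnaround (C−A): P0=17  P1=38  P2=49  P3=47  P4=20
Waiting times: P0=0, P1=22, P2=48, P3=36, P4=9
Average waiting = (0+22+48+36+9) / 5 = 115/5 = 23.00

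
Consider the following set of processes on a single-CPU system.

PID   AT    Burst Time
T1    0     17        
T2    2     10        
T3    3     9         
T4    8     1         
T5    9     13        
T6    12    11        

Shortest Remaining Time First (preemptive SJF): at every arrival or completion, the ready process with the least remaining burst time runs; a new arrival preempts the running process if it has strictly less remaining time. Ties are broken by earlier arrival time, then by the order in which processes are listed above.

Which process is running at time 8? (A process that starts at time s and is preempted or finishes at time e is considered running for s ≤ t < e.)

T4

Timeline: | T1 0-2 | T2 2-8 | T4 8-9 | T2 9-13 | T3 13-22 | T6 22-33 | T5 33-46 | T1 46-61 |
Completion: T1=61  T2=13  T3=22  T4=9  T5=46  T6=33
Turnaround (C−A): T1=61  T2=11  T3=19  T4=1  T5=37  T6=21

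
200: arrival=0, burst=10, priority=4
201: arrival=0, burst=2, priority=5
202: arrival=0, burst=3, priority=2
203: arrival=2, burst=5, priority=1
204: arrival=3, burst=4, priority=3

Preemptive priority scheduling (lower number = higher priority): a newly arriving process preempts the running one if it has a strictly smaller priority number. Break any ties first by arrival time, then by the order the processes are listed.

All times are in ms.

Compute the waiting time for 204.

Timeline: | 202 0-2 | 203 2-7 | 202 7-8 | 204 8-12 | 200 12-22 | 201 22-24 |
Completion: 200=22  201=24  202=8  203=7  204=12
Turnaround (C−A): 200=22  201=24  202=8  203=5  204=9
Waiting(204) = turnaround − burst = 9 − 4 = 5

5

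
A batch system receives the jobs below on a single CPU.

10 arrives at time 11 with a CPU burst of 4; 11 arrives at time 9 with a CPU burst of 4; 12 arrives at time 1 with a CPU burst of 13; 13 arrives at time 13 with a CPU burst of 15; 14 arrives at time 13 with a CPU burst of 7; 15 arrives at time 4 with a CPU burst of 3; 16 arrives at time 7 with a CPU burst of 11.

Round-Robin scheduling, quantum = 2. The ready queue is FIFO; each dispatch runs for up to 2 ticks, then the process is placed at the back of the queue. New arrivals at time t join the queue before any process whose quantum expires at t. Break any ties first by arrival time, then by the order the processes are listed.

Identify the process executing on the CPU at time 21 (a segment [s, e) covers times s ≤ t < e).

Timeline: | idle 0-1 | 12 1-5 | 15 5-7 | 12 7-9 | 16 9-11 | 15 11-12 | 11 12-14 | 12 14-16 | 10 16-18 | 16 18-20 | 13 20-22 | 14 22-24 | 11 24-26 | 12 26-28 | 10 28-30 | 16 30-32 | 13 32-34 | 14 34-36 | 12 36-38 | 16 38-40 | 13 40-42 | 14 42-44 | 12 44-45 | 16 45-47 | 13 47-49 | 14 49-50 | 16 50-51 | 13 51-58 |
Completion: 10=30  11=26  12=45  13=58  14=50  15=12  16=51
Turnaround (C−A): 10=19  11=17  12=44  13=45  14=37  15=8  16=44

13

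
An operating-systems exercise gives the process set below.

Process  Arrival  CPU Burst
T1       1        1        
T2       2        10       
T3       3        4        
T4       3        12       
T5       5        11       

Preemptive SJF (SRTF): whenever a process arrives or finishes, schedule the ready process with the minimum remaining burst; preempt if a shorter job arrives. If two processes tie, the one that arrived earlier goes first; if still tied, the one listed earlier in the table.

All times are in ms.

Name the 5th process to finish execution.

Schedule: | idle 0-1 | T1 1-2 | T2 2-3 | T3 3-7 | T2 7-16 | T5 16-27 | T4 27-39 |
Completion: T1=2  T2=16  T3=7  T4=39  T5=27
Turnaround (C−A): T1=1  T2=14  T3=4  T4=36  T5=22
Finish order: T1 → T3 → T2 → T5 → T4

T4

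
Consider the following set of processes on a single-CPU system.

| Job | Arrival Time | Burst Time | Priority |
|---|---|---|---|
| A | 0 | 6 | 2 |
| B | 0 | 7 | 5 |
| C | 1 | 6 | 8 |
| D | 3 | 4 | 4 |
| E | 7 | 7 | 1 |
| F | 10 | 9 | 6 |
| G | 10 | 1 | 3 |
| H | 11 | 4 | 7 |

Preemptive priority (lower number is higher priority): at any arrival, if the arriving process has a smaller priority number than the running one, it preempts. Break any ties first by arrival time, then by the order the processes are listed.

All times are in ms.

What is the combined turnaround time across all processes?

152

Gantt: | A 0-6 | D 6-7 | E 7-14 | G 14-15 | D 15-18 | B 18-25 | F 25-34 | H 34-38 | C 38-44 |
Completion: A=6  B=25  C=44  D=18  E=14  F=34  G=15  H=38
Turnaround (C−A): A=6  B=25  C=43  D=15  E=7  F=24  G=5  H=27
Turnaround = completion − arrival: A=6, B=25, C=43, D=15, E=7, F=24, G=5, H=27
Total turnaround = 6 + 25 + 43 + 15 + 7 + 24 + 5 + 27 = 152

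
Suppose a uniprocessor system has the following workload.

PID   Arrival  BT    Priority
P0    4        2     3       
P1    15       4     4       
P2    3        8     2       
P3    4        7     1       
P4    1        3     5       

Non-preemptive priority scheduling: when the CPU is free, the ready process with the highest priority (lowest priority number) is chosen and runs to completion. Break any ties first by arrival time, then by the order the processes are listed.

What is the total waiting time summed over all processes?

29

Timeline: | idle 0-1 | P4 1-4 | P3 4-11 | P2 11-19 | P0 19-21 | P1 21-25 |
Completion: P0=21  P1=25  P2=19  P3=11  P4=4
Turnaround (C−A): P0=17  P1=10  P2=16  P3=7  P4=3
Waiting = turnaround − burst: P0=15, P1=6, P2=8, P3=0, P4=0
Total waiting = 15 + 6 + 8 + 0 + 0 = 29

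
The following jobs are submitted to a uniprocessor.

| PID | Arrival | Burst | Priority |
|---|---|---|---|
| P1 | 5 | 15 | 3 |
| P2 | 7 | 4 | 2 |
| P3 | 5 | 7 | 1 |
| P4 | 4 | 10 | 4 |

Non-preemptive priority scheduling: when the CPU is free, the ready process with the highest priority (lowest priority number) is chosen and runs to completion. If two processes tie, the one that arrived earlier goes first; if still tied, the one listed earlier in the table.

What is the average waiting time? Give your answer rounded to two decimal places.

Timeline: | idle 0-4 | P4 4-14 | P3 14-21 | P2 21-25 | P1 25-40 |
Completion: P1=40  P2=25  P3=21  P4=14
Turnaround (C−A): P1=35  P2=18  P3=16  P4=10
Waiting times: P1=20, P2=14, P3=9, P4=0
Average waiting = (20+14+9+0) / 4 = 43/4 = 10.75

10.75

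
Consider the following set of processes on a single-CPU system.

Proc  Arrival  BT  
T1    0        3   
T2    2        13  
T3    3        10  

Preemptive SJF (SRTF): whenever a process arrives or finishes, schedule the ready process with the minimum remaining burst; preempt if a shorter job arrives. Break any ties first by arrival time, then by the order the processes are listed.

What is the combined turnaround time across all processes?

Gantt: | T1 0-3 | T3 3-13 | T2 13-26 |
Completion: T1=3  T2=26  T3=13
Turnaround = completion − arrival: T1=3, T2=24, T3=10
Total turnaround = 3 + 24 + 10 = 37

37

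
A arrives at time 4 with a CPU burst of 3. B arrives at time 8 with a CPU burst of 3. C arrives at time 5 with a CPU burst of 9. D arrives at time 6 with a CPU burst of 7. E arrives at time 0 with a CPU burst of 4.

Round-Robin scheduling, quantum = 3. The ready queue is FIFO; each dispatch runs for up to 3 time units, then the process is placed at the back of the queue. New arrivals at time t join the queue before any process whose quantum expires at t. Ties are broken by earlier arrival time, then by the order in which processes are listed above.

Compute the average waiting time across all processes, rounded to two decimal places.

5.80

Gantt: | E 0-4 | A 4-7 | C 7-10 | D 10-13 | B 13-16 | C 16-19 | D 19-22 | C 22-25 | D 25-26 |
Completion: A=7  B=16  C=25  D=26  E=4
Turnaround (C−A): A=3  B=8  C=20  D=20  E=4
Waiting times: A=0, B=5, C=11, D=13, E=0
Average waiting = (0+5+11+13+0) / 5 = 29/5 = 5.80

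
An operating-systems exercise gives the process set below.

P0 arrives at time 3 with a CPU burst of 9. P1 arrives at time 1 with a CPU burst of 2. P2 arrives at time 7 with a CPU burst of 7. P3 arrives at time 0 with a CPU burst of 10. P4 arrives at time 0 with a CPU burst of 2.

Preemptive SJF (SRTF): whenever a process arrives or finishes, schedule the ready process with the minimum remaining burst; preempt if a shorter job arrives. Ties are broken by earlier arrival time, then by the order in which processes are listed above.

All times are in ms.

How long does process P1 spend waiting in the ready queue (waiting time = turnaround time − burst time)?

Gantt: | P4 0-2 | P1 2-4 | P0 4-13 | P2 13-20 | P3 20-30 |
Completion: P0=13  P1=4  P2=20  P3=30  P4=2
Waiting(P1) = turnaround − burst = 3 − 2 = 1

1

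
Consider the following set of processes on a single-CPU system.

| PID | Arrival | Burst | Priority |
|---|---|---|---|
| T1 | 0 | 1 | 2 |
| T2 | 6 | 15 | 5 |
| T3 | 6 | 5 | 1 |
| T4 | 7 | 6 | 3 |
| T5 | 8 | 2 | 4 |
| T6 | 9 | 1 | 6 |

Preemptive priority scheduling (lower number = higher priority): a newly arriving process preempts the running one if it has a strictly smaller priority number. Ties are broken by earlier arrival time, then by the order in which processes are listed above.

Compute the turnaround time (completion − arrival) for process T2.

Gantt: | T1 0-1 | idle 1-6 | T3 6-11 | T4 11-17 | T5 17-19 | T2 19-34 | T6 34-35 |
Completion: T1=1  T2=34  T3=11  T4=17  T5=19  T6=35
Turnaround (C−A): T1=1  T2=28  T3=5  T4=10  T5=11  T6=26
Turnaround(T2) = completion − arrival = 34 − 6 = 28

28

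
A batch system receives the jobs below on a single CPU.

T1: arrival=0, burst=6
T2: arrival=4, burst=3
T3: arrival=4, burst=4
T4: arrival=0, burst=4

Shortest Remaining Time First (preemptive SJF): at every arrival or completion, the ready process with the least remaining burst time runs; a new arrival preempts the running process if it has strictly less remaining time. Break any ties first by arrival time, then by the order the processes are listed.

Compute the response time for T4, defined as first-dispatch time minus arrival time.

Gantt: | T4 0-4 | T2 4-7 | T3 7-11 | T1 11-17 |
Completion: T1=17  T2=7  T3=11  T4=4
Turnaround (C−A): T1=17  T2=3  T3=7  T4=4
Response(T4) = first start − arrival = 0 − 0 = 0

0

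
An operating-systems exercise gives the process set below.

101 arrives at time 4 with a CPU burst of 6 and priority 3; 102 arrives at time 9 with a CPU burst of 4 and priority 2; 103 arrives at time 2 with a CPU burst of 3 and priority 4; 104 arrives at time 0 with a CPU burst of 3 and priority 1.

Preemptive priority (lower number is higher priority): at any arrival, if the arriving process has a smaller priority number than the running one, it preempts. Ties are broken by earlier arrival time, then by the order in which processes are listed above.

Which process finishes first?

Gantt: | 104 0-3 | 103 3-4 | 101 4-9 | 102 9-13 | 101 13-14 | 103 14-16 |
Completion: 101=14  102=13  103=16  104=3
Turnaround (C−A): 101=10  102=4  103=14  104=3
Finish order: 104 → 102 → 101 → 103

104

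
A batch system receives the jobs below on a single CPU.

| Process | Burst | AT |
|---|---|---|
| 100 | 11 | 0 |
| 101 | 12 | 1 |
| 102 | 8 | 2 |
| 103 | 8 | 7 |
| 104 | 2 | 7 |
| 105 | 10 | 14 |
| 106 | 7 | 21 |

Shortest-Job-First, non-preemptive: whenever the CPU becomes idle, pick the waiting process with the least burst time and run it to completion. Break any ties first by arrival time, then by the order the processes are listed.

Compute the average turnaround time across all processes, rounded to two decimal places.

23.00

Timeline: | 100 0-11 | 104 11-13 | 102 13-21 | 106 21-28 | 103 28-36 | 105 36-46 | 101 46-58 |
Completion: 100=11  101=58  102=21  103=36  104=13  105=46  106=28
Turnaround (C−A): 100=11  101=57  102=19  103=29  104=6  105=32  106=7
Turnaround times: 100=11, 101=57, 102=19, 103=29, 104=6, 105=32, 106=7
Average turnaround = (11+57+19+29+6+32+7) / 7 = 161/7 = 23.00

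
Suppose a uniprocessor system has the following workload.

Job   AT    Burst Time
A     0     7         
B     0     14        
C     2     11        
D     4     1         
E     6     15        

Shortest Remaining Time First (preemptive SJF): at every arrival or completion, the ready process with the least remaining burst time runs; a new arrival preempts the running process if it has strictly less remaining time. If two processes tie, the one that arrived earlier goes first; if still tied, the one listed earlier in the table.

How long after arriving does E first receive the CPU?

27

Timeline: | A 0-4 | D 4-5 | A 5-8 | C 8-19 | B 19-33 | E 33-48 |
Completion: A=8  B=33  C=19  D=5  E=48
Turnaround (C−A): A=8  B=33  C=17  D=1  E=42
Response(E) = first start − arrival = 33 − 6 = 27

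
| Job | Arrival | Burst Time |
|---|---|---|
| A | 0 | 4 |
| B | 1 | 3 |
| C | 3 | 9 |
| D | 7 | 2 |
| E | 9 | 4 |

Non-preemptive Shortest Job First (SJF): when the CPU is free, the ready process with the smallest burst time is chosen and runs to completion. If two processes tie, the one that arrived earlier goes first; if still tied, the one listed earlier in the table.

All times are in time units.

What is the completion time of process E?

Timeline: | A 0-4 | B 4-7 | D 7-9 | E 9-13 | C 13-22 |
Completion: A=4  B=7  C=22  D=9  E=13
Turnaround (C−A): A=4  B=6  C=19  D=2  E=4

13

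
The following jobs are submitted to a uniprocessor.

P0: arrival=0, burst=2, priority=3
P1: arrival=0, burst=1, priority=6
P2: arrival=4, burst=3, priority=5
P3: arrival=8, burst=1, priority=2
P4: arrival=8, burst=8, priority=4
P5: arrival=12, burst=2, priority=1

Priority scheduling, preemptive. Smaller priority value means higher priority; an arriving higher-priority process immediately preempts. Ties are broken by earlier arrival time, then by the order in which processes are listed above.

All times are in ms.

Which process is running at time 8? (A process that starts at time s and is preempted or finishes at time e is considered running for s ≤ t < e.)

P3

Timeline: | P0 0-2 | P1 2-3 | idle 3-4 | P2 4-7 | idle 7-8 | P3 8-9 | P4 9-12 | P5 12-14 | P4 14-19 |
Completion: P0=2  P1=3  P2=7  P3=9  P4=19  P5=14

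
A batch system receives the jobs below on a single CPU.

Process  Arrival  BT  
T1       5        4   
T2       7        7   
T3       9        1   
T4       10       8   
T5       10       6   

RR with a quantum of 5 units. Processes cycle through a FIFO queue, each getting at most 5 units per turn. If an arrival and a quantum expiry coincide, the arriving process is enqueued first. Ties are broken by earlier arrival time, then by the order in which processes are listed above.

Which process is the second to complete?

T3

Gantt: | idle 0-5 | T1 5-9 | T2 9-14 | T3 14-15 | T4 15-20 | T5 20-25 | T2 25-27 | T4 27-30 | T5 30-31 |
Completion: T1=9  T2=27  T3=15  T4=30  T5=31
Turnaround (C−A): T1=4  T2=20  T3=6  T4=20  T5=21
Finish order: T1 → T3 → T2 → T4 → T5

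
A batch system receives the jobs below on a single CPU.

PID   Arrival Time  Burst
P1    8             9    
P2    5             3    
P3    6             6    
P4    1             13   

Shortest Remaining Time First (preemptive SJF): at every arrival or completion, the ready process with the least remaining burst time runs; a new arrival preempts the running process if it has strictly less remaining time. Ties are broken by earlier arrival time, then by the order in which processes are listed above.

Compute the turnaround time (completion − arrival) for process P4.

Schedule: | idle 0-1 | P4 1-5 | P2 5-8 | P3 8-14 | P4 14-23 | P1 23-32 |
Completion: P1=32  P2=8  P3=14  P4=23
Turnaround (C−A): P1=24  P2=3  P3=8  P4=22
Turnaround(P4) = completion − arrival = 23 − 1 = 22

22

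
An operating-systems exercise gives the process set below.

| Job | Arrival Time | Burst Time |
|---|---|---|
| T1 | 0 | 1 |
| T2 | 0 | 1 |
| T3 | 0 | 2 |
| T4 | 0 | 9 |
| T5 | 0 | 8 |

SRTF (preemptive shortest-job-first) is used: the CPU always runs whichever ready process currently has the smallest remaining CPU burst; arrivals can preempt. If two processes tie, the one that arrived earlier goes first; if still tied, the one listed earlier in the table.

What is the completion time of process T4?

Schedule: | T1 0-1 | T2 1-2 | T3 2-4 | T5 4-12 | T4 12-21 |
Completion: T1=1  T2=2  T3=4  T4=21  T5=12

21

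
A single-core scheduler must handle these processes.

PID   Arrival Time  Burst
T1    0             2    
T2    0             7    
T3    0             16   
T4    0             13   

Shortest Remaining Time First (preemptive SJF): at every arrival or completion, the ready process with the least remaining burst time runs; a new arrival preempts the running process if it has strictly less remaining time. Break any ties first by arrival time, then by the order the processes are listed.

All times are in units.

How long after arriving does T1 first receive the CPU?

Timeline: | T1 0-2 | T2 2-9 | T4 9-22 | T3 22-38 |
Completion: T1=2  T2=9  T3=38  T4=22
Response(T1) = first start − arrival = 0 − 0 = 0

0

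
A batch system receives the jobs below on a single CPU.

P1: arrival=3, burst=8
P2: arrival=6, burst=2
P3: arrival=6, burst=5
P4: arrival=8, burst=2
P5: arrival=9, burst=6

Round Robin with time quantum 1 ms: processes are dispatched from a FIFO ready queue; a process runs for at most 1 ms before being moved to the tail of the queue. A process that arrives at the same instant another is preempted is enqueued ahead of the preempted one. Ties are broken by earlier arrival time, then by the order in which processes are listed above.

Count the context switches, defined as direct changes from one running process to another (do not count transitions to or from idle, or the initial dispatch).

19

Schedule: | idle 0-3 | P1 3-6 | P2 6-7 | P3 7-8 | P1 8-9 | P2 9-10 | P4 10-11 | P3 11-12 | P5 12-13 | P1 13-14 | P4 14-15 | P3 15-16 | P5 16-17 | P1 17-18 | P3 18-19 | P5 19-20 | P1 20-21 | P3 21-22 | P5 22-23 | P1 23-24 | P5 24-26 |
Completion: P1=24  P2=10  P3=22  P4=15  P5=26
Turnaround (C−A): P1=21  P2=4  P3=16  P4=7  P5=17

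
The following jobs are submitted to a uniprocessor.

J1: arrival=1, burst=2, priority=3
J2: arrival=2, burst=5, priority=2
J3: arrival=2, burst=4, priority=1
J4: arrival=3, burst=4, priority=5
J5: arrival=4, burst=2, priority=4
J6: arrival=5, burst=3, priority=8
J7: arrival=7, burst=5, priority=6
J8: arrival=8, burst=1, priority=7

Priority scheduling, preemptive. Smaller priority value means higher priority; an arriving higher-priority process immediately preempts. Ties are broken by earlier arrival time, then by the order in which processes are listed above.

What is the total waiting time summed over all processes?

77

Timeline: | idle 0-1 | J1 1-2 | J3 2-6 | J2 6-11 | J1 11-12 | J5 12-14 | J4 14-18 | J7 18-23 | J8 23-24 | J6 24-27 |
Completion: J1=12  J2=11  J3=6  J4=18  J5=14  J6=27  J7=23  J8=24
Turnaround (C−A): J1=11  J2=9  J3=4  J4=15  J5=10  J6=22  J7=16  J8=16
Waiting = turnaround − burst: J1=9, J2=4, J3=0, J4=11, J5=8, J6=19, J7=11, J8=15
Total waiting = 9 + 4 + 0 + 11 + 8 + 19 + 11 + 15 = 77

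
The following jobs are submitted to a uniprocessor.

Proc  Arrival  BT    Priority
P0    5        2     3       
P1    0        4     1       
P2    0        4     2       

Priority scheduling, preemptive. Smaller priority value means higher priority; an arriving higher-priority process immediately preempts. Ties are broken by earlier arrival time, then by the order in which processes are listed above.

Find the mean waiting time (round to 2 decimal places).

Gantt: | P1 0-4 | P2 4-8 | P0 8-10 |
Completion: P0=10  P1=4  P2=8
Turnaround (C−A): P0=5  P1=4  P2=8
Waiting times: P0=3, P1=0, P2=4
Average waiting = (3+0+4) / 3 = 7/3 = 2.33

2.33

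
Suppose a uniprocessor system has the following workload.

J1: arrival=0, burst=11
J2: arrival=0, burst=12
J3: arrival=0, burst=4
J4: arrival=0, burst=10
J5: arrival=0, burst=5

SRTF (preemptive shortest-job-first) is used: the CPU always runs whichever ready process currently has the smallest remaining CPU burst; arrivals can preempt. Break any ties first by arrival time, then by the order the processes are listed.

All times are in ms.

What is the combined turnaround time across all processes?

104

Timeline: | J3 0-4 | J5 4-9 | J4 9-19 | J1 19-30 | J2 30-42 |
Completion: J1=30  J2=42  J3=4  J4=19  J5=9
Turnaround (C−A): J1=30  J2=42  J3=4  J4=19  J5=9
Turnaround = completion − arrival: J1=30, J2=42, J3=4, J4=19, J5=9
Total turnaround = 30 + 42 + 4 + 19 + 9 = 104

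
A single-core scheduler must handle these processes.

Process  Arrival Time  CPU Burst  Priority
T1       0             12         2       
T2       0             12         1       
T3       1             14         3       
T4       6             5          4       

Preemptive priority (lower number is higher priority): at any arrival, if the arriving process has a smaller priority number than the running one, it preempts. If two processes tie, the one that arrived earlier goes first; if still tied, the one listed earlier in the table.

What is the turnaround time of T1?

Timeline: | T2 0-12 | T1 12-24 | T3 24-38 | T4 38-43 |
Completion: T1=24  T2=12  T3=38  T4=43
Turnaround (C−A): T1=24  T2=12  T3=37  T4=37
Turnaround(T1) = completion − arrival = 24 − 0 = 24

24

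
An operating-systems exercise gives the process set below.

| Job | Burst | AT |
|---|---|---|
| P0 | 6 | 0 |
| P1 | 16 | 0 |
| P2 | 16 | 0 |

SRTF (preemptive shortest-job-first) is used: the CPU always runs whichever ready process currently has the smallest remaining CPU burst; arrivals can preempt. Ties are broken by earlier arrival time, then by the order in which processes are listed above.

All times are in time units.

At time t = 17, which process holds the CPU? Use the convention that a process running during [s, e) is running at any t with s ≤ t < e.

Schedule: | P0 0-6 | P1 6-22 | P2 22-38 |
Completion: P0=6  P1=22  P2=38

P1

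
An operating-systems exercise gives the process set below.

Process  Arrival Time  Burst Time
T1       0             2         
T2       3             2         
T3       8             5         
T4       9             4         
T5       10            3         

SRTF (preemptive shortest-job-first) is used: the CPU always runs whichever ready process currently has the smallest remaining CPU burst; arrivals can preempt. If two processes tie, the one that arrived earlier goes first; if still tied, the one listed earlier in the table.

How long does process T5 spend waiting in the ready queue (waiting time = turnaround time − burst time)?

Schedule: | T1 0-2 | idle 2-3 | T2 3-5 | idle 5-8 | T3 8-13 | T5 13-16 | T4 16-20 |
Completion: T1=2  T2=5  T3=13  T4=20  T5=16
Turnaround (C−A): T1=2  T2=2  T3=5  T4=11  T5=6
Waiting(T5) = turnaround − burst = 6 − 3 = 3

3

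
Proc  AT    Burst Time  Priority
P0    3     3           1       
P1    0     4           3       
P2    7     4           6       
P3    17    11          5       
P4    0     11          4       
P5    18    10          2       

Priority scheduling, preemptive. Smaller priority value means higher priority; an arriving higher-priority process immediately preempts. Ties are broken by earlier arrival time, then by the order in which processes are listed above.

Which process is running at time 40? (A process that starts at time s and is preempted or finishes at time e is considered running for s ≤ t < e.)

Schedule: | P1 0-3 | P0 3-6 | P1 6-7 | P4 7-18 | P5 18-28 | P3 28-39 | P2 39-43 |
Completion: P0=6  P1=7  P2=43  P3=39  P4=18  P5=28
Turnaround (C−A): P0=3  P1=7  P2=36  P3=22  P4=18  P5=10

P2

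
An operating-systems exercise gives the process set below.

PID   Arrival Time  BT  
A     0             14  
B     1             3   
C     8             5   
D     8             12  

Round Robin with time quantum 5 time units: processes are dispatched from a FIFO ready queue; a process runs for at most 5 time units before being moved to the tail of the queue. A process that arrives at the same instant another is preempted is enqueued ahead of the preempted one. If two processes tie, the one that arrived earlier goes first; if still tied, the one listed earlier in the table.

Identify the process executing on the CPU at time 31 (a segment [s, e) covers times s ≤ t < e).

D

Timeline: | A 0-5 | B 5-8 | A 8-13 | C 13-18 | D 18-23 | A 23-27 | D 27-34 |
Completion: A=27  B=8  C=18  D=34
Turnaround (C−A): A=27  B=7  C=10  D=26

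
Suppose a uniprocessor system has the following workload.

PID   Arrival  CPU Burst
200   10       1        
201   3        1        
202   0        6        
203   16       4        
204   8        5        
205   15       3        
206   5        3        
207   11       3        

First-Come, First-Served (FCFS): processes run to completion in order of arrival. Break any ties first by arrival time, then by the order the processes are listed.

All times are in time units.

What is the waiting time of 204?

2

Schedule: | 202 0-6 | 201 6-7 | 206 7-10 | 204 10-15 | 200 15-16 | 207 16-19 | 205 19-22 | 203 22-26 |
Completion: 200=16  201=7  202=6  203=26  204=15  205=22  206=10  207=19
Waiting(204) = turnaround − burst = 7 − 5 = 2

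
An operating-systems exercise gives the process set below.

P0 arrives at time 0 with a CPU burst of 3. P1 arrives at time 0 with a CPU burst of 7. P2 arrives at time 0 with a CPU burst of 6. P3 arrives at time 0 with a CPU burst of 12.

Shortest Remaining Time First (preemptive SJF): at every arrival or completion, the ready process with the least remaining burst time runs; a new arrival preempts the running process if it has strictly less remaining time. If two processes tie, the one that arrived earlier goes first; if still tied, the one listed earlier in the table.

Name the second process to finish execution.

P2

Schedule: | P0 0-3 | P2 3-9 | P1 9-16 | P3 16-28 |
Completion: P0=3  P1=16  P2=9  P3=28
Finish order: P0 → P2 → P1 → P3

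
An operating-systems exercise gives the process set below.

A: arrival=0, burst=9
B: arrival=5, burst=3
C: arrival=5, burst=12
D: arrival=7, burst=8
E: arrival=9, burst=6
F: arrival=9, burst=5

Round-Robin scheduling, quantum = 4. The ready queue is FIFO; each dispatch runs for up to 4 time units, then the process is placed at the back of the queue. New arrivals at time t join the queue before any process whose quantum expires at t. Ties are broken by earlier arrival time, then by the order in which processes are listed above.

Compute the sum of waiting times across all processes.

109

Schedule: | A 0-8 | B 8-11 | C 11-15 | D 15-19 | A 19-20 | E 20-24 | F 24-28 | C 28-32 | D 32-36 | E 36-38 | F 38-39 | C 39-43 |
Completion: A=20  B=11  C=43  D=36  E=38  F=39
Turnaround (C−A): A=20  B=6  C=38  D=29  E=29  F=30
Waiting = turnaround − burst: A=11, B=3, C=26, D=21, E=23, F=25
Total waiting = 11 + 3 + 26 + 21 + 23 + 25 = 109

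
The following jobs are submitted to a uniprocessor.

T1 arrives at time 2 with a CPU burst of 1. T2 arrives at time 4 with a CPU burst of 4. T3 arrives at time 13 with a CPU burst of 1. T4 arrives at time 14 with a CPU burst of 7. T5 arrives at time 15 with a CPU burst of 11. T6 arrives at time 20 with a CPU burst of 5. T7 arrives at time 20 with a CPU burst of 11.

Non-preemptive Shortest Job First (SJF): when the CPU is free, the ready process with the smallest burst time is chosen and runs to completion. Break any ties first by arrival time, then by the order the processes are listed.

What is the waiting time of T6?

Gantt: | idle 0-2 | T1 2-3 | idle 3-4 | T2 4-8 | idle 8-13 | T3 13-14 | T4 14-21 | T6 21-26 | T5 26-37 | T7 37-48 |
Completion: T1=3  T2=8  T3=14  T4=21  T5=37  T6=26  T7=48
Turnaround (C−A): T1=1  T2=4  T3=1  T4=7  T5=22  T6=6  T7=28
Waiting(T6) = turnaround − burst = 6 − 5 = 1

1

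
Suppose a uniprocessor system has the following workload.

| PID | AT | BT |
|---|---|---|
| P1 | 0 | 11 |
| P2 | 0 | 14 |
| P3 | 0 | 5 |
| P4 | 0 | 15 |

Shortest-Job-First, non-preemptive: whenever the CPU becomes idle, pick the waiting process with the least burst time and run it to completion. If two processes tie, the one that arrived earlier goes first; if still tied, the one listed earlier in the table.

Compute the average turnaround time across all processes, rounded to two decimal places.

Timeline: | P3 0-5 | P1 5-16 | P2 16-30 | P4 30-45 |
Completion: P1=16  P2=30  P3=5  P4=45
Turnaround (C−A): P1=16  P2=30  P3=5  P4=45
Turnaround times: P1=16, P2=30, P3=5, P4=45
Average turnaround = (16+30+5+45) / 4 = 96/4 = 24.00

24.00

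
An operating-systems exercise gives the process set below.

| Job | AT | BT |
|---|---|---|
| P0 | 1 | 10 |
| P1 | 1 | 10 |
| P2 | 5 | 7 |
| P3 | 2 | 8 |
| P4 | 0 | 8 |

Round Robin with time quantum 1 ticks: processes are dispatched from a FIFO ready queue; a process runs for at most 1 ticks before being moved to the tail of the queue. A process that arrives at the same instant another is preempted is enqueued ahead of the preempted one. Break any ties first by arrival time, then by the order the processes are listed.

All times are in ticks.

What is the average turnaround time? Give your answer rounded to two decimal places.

37.20

Gantt: | P4 0-1 | P0 1-2 | P1 2-3 | P4 3-4 | P3 4-5 | P0 5-6 | P1 6-7 | P4 7-8 | P2 8-9 | P3 9-10 | P0 10-11 | P1 11-12 | P4 12-13 | P2 13-14 | P3 14-15 | P0 15-16 | P1 16-17 | P4 17-18 | P2 18-19 | P3 19-20 | P0 20-21 | P1 21-22 | P4 22-23 | P2 23-24 | P3 24-25 | P0 25-26 | P1 26-27 | P4 27-28 | P2 28-29 | P3 29-30 | P0 30-31 | P1 31-32 | P4 32-33 | P2 33-34 | P3 34-35 | P0 35-36 | P1 36-37 | P2 37-38 | P3 38-39 | P0 39-40 | P1 40-41 | P0 41-42 | P1 42-43 |
Completion: P0=42  P1=43  P2=38  P3=39  P4=33
Turnaround (C−A): P0=41  P1=42  P2=33  P3=37  P4=33
Turnaround times: P0=41, P1=42, P2=33, P3=37, P4=33
Average turnaround = (41+42+33+37+33) / 5 = 186/5 = 37.20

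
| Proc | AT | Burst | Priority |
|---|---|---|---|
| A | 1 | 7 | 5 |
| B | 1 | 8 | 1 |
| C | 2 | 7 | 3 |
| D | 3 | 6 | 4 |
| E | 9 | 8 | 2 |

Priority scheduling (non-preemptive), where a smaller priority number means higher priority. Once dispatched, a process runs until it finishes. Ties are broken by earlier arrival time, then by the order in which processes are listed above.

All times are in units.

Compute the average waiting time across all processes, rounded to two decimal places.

13.00

Schedule: | idle 0-1 | B 1-9 | E 9-17 | C 17-24 | D 24-30 | A 30-37 |
Completion: A=37  B=9  C=24  D=30  E=17
Turnaround (C−A): A=36  B=8  C=22  D=27  E=8
Waiting times: A=29, B=0, C=15, D=21, E=0
Average waiting = (29+0+15+21+0) / 5 = 65/5 = 13.00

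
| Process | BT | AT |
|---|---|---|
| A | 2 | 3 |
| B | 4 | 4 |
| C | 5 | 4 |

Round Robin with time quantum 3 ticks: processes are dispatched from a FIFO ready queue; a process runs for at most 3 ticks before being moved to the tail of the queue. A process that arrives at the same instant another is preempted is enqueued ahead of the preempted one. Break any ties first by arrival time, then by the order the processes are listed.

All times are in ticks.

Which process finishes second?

Schedule: | idle 0-3 | A 3-5 | B 5-8 | C 8-11 | B 11-12 | C 12-14 |
Completion: A=5  B=12  C=14
Finish order: A → B → C

B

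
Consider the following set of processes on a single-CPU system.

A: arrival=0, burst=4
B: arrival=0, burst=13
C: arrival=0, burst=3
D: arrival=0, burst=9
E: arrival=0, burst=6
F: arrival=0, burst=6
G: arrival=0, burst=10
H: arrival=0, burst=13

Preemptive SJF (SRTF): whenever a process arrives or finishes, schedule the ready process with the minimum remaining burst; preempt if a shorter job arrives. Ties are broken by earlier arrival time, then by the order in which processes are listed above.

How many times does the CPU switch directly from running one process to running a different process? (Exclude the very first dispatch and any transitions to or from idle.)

Gantt: | C 0-3 | A 3-7 | E 7-13 | F 13-19 | D 19-28 | G 28-38 | B 38-51 | H 51-64 |
Completion: A=7  B=51  C=3  D=28  E=13  F=19  G=38  H=64
Turnaround (C−A): A=7  B=51  C=3  D=28  E=13  F=19  G=38  H=64

7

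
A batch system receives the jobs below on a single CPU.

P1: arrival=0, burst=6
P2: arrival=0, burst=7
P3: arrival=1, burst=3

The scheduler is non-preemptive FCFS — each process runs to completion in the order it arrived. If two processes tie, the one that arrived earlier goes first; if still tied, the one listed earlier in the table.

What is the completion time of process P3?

16

Schedule: | P1 0-6 | P2 6-13 | P3 13-16 |
Completion: P1=6  P2=13  P3=16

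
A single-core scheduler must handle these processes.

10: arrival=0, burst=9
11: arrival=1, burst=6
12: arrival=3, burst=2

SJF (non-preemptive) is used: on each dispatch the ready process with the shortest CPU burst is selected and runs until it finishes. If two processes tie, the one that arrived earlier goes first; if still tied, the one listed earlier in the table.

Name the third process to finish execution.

Timeline: | 10 0-9 | 12 9-11 | 11 11-17 |
Completion: 10=9  11=17  12=11
Finish order: 10 → 12 → 11

11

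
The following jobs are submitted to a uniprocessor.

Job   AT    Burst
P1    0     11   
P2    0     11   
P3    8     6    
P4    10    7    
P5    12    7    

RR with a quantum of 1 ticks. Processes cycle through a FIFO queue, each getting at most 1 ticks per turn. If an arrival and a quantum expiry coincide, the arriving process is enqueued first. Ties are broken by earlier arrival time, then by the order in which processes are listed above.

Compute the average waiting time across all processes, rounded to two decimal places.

Schedule: | P1 0-1 | P2 1-2 | P1 2-3 | P2 3-4 | P1 4-5 | P2 5-6 | P1 6-7 | P2 7-8 | P1 8-9 | P3 9-10 | P2 10-11 | P1 11-12 | P4 12-13 | P3 13-14 | P2 14-15 | P5 15-16 | P1 16-17 | P4 17-18 | P3 18-19 | P2 19-20 | P5 20-21 | P1 21-22 | P4 22-23 | P3 23-24 | P2 24-25 | P5 25-26 | P1 26-27 | P4 27-28 | P3 28-29 | P2 29-30 | P5 30-31 | P1 31-32 | P4 32-33 | P3 33-34 | P2 34-35 | P5 35-36 | P1 36-37 | P4 37-38 | P2 38-39 | P5 39-40 | P4 40-41 | P5 41-42 |
Completion: P1=37  P2=39  P3=34  P4=41  P5=42
Turnaround (C−A): P1=37  P2=39  P3=26  P4=31  P5=30
Waiting times: P1=26, P2=28, P3=20, P4=24, P5=23
Average waiting = (26+28+20+24+23) / 5 = 121/5 = 24.20

24.20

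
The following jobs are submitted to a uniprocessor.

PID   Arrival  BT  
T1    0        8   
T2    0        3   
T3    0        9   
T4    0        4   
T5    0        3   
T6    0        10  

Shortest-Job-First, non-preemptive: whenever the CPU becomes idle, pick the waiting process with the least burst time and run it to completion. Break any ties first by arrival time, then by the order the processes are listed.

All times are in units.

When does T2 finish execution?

3

Gantt: | T2 0-3 | T5 3-6 | T4 6-10 | T1 10-18 | T3 18-27 | T6 27-37 |
Completion: T1=18  T2=3  T3=27  T4=10  T5=6  T6=37
Turnaround (C−A): T1=18  T2=3  T3=27  T4=10  T5=6  T6=37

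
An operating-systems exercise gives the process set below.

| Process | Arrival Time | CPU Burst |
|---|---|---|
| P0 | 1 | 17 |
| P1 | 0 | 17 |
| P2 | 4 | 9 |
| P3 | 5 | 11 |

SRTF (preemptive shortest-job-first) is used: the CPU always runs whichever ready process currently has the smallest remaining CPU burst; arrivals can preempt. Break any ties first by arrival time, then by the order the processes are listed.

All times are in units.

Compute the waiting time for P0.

36

Schedule: | P1 0-4 | P2 4-13 | P3 13-24 | P1 24-37 | P0 37-54 |
Completion: P0=54  P1=37  P2=13  P3=24
Turnaround (C−A): P0=53  P1=37  P2=9  P3=19
Waiting(P0) = turnaround − burst = 53 − 17 = 36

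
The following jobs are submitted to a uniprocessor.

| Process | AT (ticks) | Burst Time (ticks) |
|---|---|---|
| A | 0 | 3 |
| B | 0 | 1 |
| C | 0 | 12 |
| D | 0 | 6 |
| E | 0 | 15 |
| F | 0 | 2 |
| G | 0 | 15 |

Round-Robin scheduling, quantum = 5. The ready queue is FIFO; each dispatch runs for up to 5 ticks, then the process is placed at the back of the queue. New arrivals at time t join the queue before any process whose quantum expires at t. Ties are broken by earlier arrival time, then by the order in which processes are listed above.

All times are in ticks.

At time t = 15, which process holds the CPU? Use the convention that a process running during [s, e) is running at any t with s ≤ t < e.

E

Gantt: | A 0-3 | B 3-4 | C 4-9 | D 9-14 | E 14-19 | F 19-21 | G 21-26 | C 26-31 | D 31-32 | E 32-37 | G 37-42 | C 42-44 | E 44-49 | G 49-54 |
Completion: A=3  B=4  C=44  D=32  E=49  F=21  G=54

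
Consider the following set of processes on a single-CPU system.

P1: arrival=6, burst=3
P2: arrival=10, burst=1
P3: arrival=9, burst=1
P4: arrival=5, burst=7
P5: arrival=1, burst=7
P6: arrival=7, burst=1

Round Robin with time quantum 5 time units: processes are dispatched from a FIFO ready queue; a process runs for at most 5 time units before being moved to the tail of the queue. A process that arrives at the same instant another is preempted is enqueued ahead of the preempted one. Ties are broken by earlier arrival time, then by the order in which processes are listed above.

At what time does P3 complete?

Schedule: | idle 0-1 | P5 1-6 | P4 6-11 | P1 11-14 | P5 14-16 | P6 16-17 | P3 17-18 | P2 18-19 | P4 19-21 |
Completion: P1=14  P2=19  P3=18  P4=21  P5=16  P6=17

18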